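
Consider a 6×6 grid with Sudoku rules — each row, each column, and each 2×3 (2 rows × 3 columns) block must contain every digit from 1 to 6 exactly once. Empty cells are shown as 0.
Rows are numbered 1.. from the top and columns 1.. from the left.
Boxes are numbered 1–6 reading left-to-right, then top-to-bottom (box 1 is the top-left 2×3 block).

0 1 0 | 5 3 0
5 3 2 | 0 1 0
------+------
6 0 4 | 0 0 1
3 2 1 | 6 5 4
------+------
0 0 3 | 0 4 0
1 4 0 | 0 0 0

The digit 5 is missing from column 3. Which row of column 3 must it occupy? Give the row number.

6

Consider where 5 can go in column 3.
row 1, column 3 is out (row 1 already has a 5).
So the only cell in column 3 that can hold 5 is row 6, column 3.
That is row 6.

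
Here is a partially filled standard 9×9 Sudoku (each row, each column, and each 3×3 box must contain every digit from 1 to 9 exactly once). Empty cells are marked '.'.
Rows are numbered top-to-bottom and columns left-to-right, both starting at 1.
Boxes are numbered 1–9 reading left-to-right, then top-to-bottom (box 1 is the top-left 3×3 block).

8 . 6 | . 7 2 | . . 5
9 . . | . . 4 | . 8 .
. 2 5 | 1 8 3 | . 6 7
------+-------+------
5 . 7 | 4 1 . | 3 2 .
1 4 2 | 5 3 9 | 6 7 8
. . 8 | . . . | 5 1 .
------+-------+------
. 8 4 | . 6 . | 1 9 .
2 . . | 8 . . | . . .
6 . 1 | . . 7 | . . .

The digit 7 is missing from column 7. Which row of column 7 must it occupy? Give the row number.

Consider where 7 can go in column 7.
r1c7 is out (row 1 already has a 7).
r2c7 is out (box 3 already has a 7).
r3c7 is out (row 3 already has a 7).
r9c7 is out (row 9 already has a 7).
So the only cell in column 7 that can hold 7 is r8c7.
That is row 8.

8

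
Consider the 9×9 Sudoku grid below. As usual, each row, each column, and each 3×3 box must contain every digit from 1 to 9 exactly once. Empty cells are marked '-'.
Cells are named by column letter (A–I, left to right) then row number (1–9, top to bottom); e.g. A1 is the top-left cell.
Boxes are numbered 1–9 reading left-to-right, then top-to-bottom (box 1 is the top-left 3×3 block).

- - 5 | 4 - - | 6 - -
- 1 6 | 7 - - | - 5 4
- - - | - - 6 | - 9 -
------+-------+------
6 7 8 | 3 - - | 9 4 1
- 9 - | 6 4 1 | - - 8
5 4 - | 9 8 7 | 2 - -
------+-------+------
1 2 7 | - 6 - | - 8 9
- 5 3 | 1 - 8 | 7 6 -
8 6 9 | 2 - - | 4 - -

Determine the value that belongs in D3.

Cell D3 itself could take any of {5, 8} by direct elimination.
Consider where 8 can go in column D.
D7 is out (row 7 already has a 8).
So the only cell in column D that can hold 8 is D3.
Therefore D3 = 8.

8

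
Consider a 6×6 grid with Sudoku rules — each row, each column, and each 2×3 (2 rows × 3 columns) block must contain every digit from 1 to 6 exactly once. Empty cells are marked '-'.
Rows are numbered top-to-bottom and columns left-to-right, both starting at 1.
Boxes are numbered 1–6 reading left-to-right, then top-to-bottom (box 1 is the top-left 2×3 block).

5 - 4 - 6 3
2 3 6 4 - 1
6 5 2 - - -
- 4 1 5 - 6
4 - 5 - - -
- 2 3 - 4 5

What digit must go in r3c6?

Row 3 already contains {2, 5, 6}.
Column 6 already contains {1, 3, 5, 6}.
Its 2×3 block (box 4) already contains {5, 6}.
The only value from 1–6 not eliminated is 4, so r3c6 = 4.

4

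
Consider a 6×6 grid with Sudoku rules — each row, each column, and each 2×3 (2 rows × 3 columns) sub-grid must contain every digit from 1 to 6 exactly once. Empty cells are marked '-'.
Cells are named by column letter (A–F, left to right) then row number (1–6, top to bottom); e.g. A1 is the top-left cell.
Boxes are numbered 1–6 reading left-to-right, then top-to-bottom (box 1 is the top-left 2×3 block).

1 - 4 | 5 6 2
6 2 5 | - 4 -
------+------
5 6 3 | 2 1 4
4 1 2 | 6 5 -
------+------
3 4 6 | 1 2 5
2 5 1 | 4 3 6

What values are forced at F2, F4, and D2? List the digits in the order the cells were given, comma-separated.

For F2:
  Consider where 1 can go in box 2.
  D2 is out (column D already has a 1).
  So the only cell in box 2 that can hold 1 is F2.
  So F2 = 1.
For F4:
  Row 4 already contains {1, 2, 4, 5, 6}.
  Column F already contains {2, 4, 5, 6}.
  Its 2×3 block (box 4) already contains {1, 2, 4, 5, 6}.
  The only value from 1–6 not eliminated is 3, so F4 = 3.
For D2:
  Row 2 already contains {2, 4, 5, 6}.
  Column D already contains {1, 2, 4, 5, 6}.
  Its 2×3 block (box 2) already contains {2, 4, 5, 6}.
  The only value from 1–6 not eliminated is 3, so D2 = 3.

1,3,3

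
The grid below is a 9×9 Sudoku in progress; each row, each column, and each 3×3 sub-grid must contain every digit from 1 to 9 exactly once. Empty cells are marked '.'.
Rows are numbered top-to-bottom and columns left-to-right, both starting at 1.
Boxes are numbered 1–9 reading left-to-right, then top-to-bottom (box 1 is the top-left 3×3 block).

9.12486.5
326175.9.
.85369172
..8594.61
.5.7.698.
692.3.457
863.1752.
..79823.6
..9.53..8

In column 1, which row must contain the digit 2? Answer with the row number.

Consider where 2 can go in column 1.
R3C1 is out (row 3 already has a 2).
R4C1 is out (box 4 already has a 2).
R5C1 is out (box 4 already has a 2).
R8C1 is out (row 8 already has a 2).
So the only cell in column 1 that can hold 2 is R9C1.
That is row 9.

9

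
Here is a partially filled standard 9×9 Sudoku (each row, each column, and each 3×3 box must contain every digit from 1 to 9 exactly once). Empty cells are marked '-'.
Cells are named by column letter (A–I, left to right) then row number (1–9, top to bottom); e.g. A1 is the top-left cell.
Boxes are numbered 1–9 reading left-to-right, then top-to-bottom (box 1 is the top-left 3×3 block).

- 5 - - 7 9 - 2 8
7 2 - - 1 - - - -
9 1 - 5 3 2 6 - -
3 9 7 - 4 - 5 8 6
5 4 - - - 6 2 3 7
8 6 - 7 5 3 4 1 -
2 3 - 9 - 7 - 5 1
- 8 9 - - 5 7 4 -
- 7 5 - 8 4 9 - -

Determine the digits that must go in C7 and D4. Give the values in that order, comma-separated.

For C7:
  Consider where 4 can go in box 7.
  A8 is out (row 8 already has a 4).
  A9 is out (row 9 already has a 4).
  So the only cell in box 7 that can hold 4 is C7.
  So C7 = 4.
For D4:
  Consider where 2 can go in box 5.
  F4 is out (column F already has a 2).
  D5 is out (row 5 already has a 2).
  E5 is out (row 5 already has a 2).
  So the only cell in box 5 that can hold 2 is D4.
  So D4 = 2.

4,2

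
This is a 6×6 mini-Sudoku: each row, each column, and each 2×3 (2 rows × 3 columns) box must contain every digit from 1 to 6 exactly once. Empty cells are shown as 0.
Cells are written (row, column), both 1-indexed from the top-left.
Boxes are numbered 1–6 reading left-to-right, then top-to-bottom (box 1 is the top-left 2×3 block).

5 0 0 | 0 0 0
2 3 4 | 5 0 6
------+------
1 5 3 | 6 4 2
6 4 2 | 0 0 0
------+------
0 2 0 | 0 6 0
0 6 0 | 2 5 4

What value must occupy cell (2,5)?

Row 2 already contains {2, 3, 4, 5, 6}.
Column 5 already contains {4, 5, 6}.
Its 2×3 block (box 2) already contains {5, 6}.
The only value from 1–6 not eliminated is 1, so (2,5) = 1.

1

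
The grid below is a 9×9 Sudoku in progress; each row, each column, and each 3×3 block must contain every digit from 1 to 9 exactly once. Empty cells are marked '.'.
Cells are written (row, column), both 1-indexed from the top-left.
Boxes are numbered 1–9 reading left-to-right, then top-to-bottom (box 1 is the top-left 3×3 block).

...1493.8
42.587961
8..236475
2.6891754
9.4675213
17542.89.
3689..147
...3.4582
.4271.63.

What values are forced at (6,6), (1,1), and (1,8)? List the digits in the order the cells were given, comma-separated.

3,6,2

For (6,6):
  Row 6 already contains {1, 2, 4, 5, 7, 8, 9}.
  Column 6 already contains {1, 4, 5, 6, 7, 9}.
  Its 3×3 block (box 5) already contains {1, 2, 4, 5, 6, 7, 8, 9}.
  The only value from 1–9 not eliminated is 3, so (6,6) = 3.
For (1,1):
  Consider where 6 can go in column 1.
  (8,1) is out (box 7 already has a 6).
  (9,1) is out (row 9 already has a 6).
  So the only cell in column 1 that can hold 6 is (1,1).
  So (1,1) = 6.
For (1,8):
  Row 1 already contains {1, 3, 4, 8, 9}.
  Column 8 already contains {1, 3, 4, 5, 6, 7, 8, 9}.
  Its 3×3 block (box 3) already contains {1, 3, 4, 5, 6, 7, 8, 9}.
  The only value from 1–9 not eliminated is 2, so (1,8) = 2.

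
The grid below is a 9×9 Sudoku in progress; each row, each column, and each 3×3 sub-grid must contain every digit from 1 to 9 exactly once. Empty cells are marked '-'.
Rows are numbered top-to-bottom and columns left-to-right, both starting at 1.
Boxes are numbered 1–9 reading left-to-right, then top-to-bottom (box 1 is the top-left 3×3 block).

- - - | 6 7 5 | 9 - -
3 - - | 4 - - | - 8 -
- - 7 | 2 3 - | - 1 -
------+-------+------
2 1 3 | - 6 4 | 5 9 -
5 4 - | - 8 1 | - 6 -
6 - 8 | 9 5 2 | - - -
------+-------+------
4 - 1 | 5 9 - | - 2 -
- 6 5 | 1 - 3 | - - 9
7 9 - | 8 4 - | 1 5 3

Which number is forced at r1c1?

Cell r1c1 itself could take any of {1, 8} by direct elimination.
Consider where 1 can go in box 1.
r1c2 is out (column 2 already has a 1). r1c3 is out (column 3 already has a 1). r2c2 is out (column 2 already has a 1). r2c3 is out (column 3 already has a 1). The remaining empty cells in box 1 are similarly blocked.
So the only cell in box 1 that can hold 1 is r1c1.
Therefore r1c1 = 1.

1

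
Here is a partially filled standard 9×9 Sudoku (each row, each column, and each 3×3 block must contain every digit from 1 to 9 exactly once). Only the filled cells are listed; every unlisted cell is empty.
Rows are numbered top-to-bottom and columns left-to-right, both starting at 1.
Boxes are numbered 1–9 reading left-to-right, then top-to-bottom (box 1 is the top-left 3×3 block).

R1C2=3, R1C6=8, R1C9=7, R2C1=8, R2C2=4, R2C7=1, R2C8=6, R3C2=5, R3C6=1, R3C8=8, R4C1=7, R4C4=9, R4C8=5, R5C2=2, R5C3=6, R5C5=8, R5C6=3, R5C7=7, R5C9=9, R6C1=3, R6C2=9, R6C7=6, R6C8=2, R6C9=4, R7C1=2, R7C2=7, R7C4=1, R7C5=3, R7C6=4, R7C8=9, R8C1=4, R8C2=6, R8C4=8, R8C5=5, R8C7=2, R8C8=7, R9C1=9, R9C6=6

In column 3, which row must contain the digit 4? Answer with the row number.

4

Consider where 4 can go in column 3.
R1C3 is out (box 1 already has a 4). R2C3 is out (row 2 already has a 4). R3C3 is out (box 1 already has a 4). R6C3 is out (row 6 already has a 4). The remaining empty cells in column 3 are similarly blocked.
So the only cell in column 3 that can hold 4 is R4C3.
That is row 4.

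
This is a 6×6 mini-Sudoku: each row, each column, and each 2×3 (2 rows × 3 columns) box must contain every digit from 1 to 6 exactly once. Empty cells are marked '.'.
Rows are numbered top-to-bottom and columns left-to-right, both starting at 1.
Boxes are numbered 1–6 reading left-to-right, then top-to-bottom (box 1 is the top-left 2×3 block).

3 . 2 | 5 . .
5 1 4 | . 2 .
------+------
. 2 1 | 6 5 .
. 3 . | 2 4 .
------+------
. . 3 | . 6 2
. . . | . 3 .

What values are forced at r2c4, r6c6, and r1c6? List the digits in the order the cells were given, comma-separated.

For r2c4:
  Row 2 already contains {1, 2, 4, 5}.
  Column 4 already contains {2, 5, 6}.
  Its 2×3 block (box 2) already contains {2, 5}.
  The only value from 1–6 not eliminated is 3, so r2c4 = 3.
For r6c6:
  Consider where 5 can go in column 6.
  r1c6 is out (row 1 already has a 5).
  r2c6 is out (row 2 already has a 5).
  r3c6 is out (row 3 already has a 5).
  r4c6 is out (box 4 already has a 5).
  So the only cell in column 6 that can hold 5 is r6c6.
  So r6c6 = 5.
For r1c6:
  Consider where 4 can go in box 2.
  r1c5 is out (column 5 already has a 4).
  r2c4 is out (row 2 already has a 4).
  r2c6 is out (row 2 already has a 4).
  So the only cell in box 2 that can hold 4 is r1c6.
  So r1c6 = 4.

3,5,4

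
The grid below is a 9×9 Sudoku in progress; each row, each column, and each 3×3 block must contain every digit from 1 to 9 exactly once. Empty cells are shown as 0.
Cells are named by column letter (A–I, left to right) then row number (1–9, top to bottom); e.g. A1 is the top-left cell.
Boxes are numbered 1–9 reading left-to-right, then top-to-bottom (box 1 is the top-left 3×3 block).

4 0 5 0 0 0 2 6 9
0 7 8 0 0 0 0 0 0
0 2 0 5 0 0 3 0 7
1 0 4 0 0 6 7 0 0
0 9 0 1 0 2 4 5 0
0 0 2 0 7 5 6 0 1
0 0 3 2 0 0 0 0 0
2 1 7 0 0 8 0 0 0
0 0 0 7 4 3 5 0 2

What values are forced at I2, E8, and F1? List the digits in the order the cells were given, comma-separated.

For I2:
  Consider where 5 can go in box 3.
  G2 is out (column G already has a 5).
  H2 is out (column H already has a 5).
  H3 is out (row 3 already has a 5).
  So the only cell in box 3 that can hold 5 is I2.
  So I2 = 5.
For E8:
  Consider where 5 can go in row 8.
  D8 is out (column D already has a 5).
  G8 is out (column G already has a 5).
  H8 is out (column H already has a 5).
  I8 is out (box 9 already has a 5).
  So the only cell in row 8 that can hold 5 is E8.
  So E8 = 5.
For F1:
  Consider where 7 can go in column F.
  F2 is out (row 2 already has a 7).
  F3 is out (row 3 already has a 7).
  F7 is out (box 8 already has a 7).
  So the only cell in column F that can hold 7 is F1.
  So F1 = 7.

5,5,7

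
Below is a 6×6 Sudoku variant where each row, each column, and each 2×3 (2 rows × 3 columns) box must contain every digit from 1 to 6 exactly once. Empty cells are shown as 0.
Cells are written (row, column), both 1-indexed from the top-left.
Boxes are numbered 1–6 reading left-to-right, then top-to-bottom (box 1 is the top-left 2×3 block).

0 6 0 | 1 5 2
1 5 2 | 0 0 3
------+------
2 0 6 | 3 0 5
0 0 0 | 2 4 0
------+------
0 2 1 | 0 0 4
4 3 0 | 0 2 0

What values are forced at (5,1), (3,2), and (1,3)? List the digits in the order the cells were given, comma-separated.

For (5,1):
  Consider where 6 can go in column 1.
  (1,1) is out (row 1 already has a 6).
  (4,1) is out (box 3 already has a 6).
  So the only cell in column 1 that can hold 6 is (5,1).
  So (5,1) = 6.
For (3,2):
  Consider where 4 can go in box 3.
  (4,1) is out (row 4 already has a 4).
  (4,2) is out (row 4 already has a 4).
  (4,3) is out (row 4 already has a 4).
  So the only cell in box 3 that can hold 4 is (3,2).
  So (3,2) = 4.
For (1,3):
  Consider where 4 can go in row 1.
  (1,1) is out (column 1 already has a 4).
  So the only cell in row 1 that can hold 4 is (1,3).
  So (1,3) = 4.

6,4,4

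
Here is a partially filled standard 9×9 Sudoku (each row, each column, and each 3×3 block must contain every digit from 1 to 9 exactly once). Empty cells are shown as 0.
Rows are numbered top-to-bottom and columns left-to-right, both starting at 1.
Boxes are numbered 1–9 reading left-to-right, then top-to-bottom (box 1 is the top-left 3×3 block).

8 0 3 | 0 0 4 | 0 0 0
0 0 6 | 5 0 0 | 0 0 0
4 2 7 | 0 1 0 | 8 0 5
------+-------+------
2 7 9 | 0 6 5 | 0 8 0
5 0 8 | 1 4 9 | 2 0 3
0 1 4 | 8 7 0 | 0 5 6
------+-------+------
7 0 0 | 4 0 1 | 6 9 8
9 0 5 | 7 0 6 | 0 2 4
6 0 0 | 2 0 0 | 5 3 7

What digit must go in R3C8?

Row 3 already contains {1, 2, 4, 5, 7, 8}.
Column 8 already contains {2, 3, 5, 8, 9}.
Its 3×3 block (box 3) already contains {5, 8}.
The only value from 1–9 not eliminated is 6, so R3C8 = 6.

6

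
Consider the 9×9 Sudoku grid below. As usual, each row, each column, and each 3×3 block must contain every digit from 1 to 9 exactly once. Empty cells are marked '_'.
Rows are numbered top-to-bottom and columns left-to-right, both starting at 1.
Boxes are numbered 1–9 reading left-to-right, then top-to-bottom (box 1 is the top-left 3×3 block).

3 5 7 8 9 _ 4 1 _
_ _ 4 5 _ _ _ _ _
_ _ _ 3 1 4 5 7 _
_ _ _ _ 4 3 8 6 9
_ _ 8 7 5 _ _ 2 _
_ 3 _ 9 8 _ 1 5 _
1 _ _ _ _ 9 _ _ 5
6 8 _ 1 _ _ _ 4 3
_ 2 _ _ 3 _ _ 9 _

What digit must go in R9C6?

Cell R9C6 itself could take any of {5, 6, 7, 8} by direct elimination.
Consider where 8 can go in column 6.
R1C6 is out (row 1 already has a 8).
R2C6 is out (box 2 already has a 8).
R5C6 is out (row 5 already has a 8).
R6C6 is out (row 6 already has a 8).
R8C6 is out (row 8 already has a 8).
So the only cell in column 6 that can hold 8 is R9C6.
Therefore R9C6 = 8.

8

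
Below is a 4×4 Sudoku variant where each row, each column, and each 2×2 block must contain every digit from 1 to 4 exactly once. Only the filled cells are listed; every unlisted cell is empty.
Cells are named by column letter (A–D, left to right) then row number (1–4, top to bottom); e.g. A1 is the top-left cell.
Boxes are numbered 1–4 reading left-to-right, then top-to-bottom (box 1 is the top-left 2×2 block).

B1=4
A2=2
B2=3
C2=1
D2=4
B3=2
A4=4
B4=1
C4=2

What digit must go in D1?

2

Cell D1 itself could take any of {2, 3} by direct elimination.
Consider where 2 can go in column D.
D3 is out (row 3 already has a 2).
D4 is out (row 4 already has a 2).
So the only cell in column D that can hold 2 is D1.
Therefore D1 = 2.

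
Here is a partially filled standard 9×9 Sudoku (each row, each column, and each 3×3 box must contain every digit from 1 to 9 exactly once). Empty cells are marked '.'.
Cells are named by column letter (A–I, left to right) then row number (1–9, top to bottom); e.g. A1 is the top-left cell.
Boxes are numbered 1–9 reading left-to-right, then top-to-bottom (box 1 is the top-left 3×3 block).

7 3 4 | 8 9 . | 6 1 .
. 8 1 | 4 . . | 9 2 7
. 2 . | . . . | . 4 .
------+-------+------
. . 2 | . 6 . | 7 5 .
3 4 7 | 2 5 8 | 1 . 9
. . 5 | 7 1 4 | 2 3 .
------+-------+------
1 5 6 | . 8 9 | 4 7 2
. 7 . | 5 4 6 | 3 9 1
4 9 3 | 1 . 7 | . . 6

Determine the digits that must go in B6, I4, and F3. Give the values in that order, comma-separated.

6,4,1

For B6:
  Row 6 already contains {1, 2, 3, 4, 5, 7}.
  Column B already contains {2, 3, 4, 5, 7, 8, 9}.
  Its 3×3 block (box 4) already contains {2, 3, 4, 5, 7}.
  The only value from 1–9 not eliminated is 6, so B6 = 6.
For I4:
  Consider where 4 can go in row 4.
  A4 is out (column A already has a 4).
  B4 is out (column B already has a 4).
  D4 is out (column D already has a 4).
  F4 is out (column F already has a 4).
  So the only cell in row 4 that can hold 4 is I4.
  So I4 = 4.
For F3:
  Consider where 1 can go in box 2.
  F1 is out (row 1 already has a 1).
  E2 is out (row 2 already has a 1).
  F2 is out (row 2 already has a 1).
  D3 is out (column D already has a 1).
  E3 is out (column E already has a 1).
  So the only cell in box 2 that can hold 1 is F3.
  So F3 = 1.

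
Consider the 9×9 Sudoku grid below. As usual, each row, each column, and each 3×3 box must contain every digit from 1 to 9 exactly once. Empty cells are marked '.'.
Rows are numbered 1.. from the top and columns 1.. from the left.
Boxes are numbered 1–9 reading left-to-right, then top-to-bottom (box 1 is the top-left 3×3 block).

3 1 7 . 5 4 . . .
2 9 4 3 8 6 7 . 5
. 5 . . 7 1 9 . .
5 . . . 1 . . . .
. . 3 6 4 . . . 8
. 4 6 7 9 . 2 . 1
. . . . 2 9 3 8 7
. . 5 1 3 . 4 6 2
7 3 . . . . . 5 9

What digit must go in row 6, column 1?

Row 6 already contains {1, 2, 4, 6, 7, 9}.
Column 1 already contains {2, 3, 5, 7}.
Its 3×3 block (box 4) already contains {3, 4, 5, 6}.
The only value from 1–9 not eliminated is 8, so row 6, column 1 = 8.

8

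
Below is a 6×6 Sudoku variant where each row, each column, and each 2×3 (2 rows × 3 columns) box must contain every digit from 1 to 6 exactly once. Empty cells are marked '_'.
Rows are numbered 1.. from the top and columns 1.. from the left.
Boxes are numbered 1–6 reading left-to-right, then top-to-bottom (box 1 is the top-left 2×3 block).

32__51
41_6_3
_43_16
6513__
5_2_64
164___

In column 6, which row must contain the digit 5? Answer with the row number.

Consider where 5 can go in column 6.
row 4, column 6 is out (row 4 already has a 5).
So the only cell in column 6 that can hold 5 is row 6, column 6.
That is row 6.

6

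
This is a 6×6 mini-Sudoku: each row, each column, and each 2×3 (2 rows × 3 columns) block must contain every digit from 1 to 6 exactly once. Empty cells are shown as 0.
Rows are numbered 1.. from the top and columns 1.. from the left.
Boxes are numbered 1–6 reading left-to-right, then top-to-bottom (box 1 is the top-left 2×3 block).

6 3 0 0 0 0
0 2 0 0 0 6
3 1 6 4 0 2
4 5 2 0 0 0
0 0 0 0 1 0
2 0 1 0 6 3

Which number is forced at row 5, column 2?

6

Cell row 5, column 2 itself could take any of {4, 6} by direct elimination.
Consider where 6 can go in box 5.
row 5, column 1 is out (column 1 already has a 6).
row 5, column 3 is out (column 3 already has a 6).
row 6, column 2 is out (row 6 already has a 6).
So the only cell in box 5 that can hold 6 is row 5, column 2.
Therefore row 5, column 2 = 6.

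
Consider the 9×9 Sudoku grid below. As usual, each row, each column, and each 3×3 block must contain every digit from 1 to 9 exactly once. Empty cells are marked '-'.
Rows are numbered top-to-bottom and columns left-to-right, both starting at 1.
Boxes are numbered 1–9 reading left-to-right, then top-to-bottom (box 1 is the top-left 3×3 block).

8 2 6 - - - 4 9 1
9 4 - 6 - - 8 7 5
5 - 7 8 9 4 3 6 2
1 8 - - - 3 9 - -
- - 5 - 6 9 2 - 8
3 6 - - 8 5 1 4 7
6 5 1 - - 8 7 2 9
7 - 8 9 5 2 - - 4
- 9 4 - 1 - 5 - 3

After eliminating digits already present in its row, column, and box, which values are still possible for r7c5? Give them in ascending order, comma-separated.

3,4

Row 7 already contains {1, 2, 5, 6, 7, 8, 9}.
Column 5 already contains {1, 5, 6, 8, 9}.
Its 3×3 block (box 8) already contains {1, 2, 5, 8, 9}.
Removing those from 1–9 leaves {3, 4} as the candidates for r7c5.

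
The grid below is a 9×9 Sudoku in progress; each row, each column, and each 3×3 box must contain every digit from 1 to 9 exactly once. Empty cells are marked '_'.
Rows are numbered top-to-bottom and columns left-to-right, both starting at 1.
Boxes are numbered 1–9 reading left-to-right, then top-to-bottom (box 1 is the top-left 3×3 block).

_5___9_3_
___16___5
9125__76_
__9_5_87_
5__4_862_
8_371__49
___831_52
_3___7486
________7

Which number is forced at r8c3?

5

Cell r8c3 itself could take any of {1, 5} by direct elimination.
Consider where 5 can go in row 8.
r8c1 is out (column 1 already has a 5).
r8c4 is out (column 4 already has a 5).
r8c5 is out (column 5 already has a 5).
So the only cell in row 8 that can hold 5 is r8c3.
Therefore r8c3 = 5.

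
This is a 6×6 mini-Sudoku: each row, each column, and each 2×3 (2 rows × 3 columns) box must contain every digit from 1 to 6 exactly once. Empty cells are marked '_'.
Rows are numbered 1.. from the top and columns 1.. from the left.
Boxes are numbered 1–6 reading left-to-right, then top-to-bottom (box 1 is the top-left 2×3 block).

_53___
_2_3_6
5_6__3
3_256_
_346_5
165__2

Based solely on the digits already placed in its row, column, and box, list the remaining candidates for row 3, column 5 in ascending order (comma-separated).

Row 3 already contains {3, 5, 6}.
Column 5 already contains {6}.
Its 2×3 block (box 4) already contains {3, 5, 6}.
Removing those from 1–6 leaves {1, 2, 4} as the candidates for row 3, column 5.

1,2,4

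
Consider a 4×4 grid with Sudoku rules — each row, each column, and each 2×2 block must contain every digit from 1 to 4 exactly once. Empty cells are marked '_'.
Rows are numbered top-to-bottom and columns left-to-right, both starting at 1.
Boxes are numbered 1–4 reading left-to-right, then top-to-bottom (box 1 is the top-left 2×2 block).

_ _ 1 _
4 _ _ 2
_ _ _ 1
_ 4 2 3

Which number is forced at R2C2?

1

Cell R2C2 itself could take any of {1, 3} by direct elimination.
Consider where 1 can go in box 1.
R1C1 is out (row 1 already has a 1).
R1C2 is out (row 1 already has a 1).
So the only cell in box 1 that can hold 1 is R2C2.
Therefore R2C2 = 1.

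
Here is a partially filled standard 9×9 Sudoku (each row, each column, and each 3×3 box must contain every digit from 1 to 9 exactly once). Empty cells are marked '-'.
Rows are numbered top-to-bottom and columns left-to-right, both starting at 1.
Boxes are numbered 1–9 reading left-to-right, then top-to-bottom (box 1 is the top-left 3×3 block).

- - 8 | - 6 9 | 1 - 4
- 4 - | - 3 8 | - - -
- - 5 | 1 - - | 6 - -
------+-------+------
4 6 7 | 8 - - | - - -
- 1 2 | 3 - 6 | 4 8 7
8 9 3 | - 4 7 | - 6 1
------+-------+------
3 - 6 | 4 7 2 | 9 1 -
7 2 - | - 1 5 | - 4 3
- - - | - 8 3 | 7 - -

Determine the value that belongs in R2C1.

6

Cell R2C1 itself could take any of {1, 2, 6, 9} by direct elimination.
Consider where 6 can go in row 2.
R2C3 is out (column 3 already has a 6).
R2C4 is out (box 2 already has a 6).
R2C7 is out (column 7 already has a 6).
R2C8 is out (column 8 already has a 6).
R2C9 is out (box 3 already has a 6).
So the only cell in row 2 that can hold 6 is R2C1.
Therefore R2C1 = 6.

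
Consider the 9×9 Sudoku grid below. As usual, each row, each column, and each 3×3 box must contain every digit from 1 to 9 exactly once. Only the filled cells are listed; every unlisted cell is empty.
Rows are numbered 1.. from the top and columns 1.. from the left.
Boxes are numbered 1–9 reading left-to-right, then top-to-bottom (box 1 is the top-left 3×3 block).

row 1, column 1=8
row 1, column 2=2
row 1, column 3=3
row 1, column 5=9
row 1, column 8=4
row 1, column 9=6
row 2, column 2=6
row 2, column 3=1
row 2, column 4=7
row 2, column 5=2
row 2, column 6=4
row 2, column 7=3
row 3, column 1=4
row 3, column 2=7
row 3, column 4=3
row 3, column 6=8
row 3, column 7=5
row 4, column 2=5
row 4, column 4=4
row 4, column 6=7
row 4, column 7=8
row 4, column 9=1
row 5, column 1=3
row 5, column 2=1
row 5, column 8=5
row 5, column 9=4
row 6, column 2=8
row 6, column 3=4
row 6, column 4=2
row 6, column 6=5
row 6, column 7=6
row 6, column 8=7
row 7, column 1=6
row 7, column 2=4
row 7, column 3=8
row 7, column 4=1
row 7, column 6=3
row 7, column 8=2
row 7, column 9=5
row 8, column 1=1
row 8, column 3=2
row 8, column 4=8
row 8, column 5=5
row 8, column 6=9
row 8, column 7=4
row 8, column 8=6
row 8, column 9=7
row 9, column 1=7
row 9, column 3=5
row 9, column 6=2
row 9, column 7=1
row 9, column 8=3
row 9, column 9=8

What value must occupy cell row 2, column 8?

8

Cell row 2, column 8 itself could take any of {8, 9} by direct elimination.
Consider where 8 can go in column 8.
row 3, column 8 is out (row 3 already has a 8).
row 4, column 8 is out (row 4 already has a 8).
So the only cell in column 8 that can hold 8 is row 2, column 8.
Therefore row 2, column 8 = 8.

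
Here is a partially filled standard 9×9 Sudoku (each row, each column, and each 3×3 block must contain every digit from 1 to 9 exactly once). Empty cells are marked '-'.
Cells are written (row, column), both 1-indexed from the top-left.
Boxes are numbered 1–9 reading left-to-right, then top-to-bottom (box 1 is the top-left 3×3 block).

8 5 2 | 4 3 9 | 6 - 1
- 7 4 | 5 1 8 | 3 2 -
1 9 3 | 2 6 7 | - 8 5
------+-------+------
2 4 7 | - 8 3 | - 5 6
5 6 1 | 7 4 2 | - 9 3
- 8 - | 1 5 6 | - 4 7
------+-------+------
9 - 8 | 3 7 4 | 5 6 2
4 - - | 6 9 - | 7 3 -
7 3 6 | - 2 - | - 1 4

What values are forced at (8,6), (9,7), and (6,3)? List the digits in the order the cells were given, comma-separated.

For (8,6):
  Consider where 1 can go in column 6.
  (9,6) is out (row 9 already has a 1).
  So the only cell in column 6 that can hold 1 is (8,6).
  So (8,6) = 1.
For (9,7):
  Consider where 9 can go in box 9.
  (8,9) is out (row 8 already has a 9).
  So the only cell in box 9 that can hold 9 is (9,7).
  So (9,7) = 9.
For (6,3):
  Row 6 already contains {1, 4, 5, 6, 7, 8}.
  Column 3 already contains {1, 2, 3, 4, 6, 7, 8}.
  Its 3×3 block (box 4) already contains {1, 2, 4, 5, 6, 7, 8}.
  The only value from 1–9 not eliminated is 9, so (6,3) = 9.

1,9,9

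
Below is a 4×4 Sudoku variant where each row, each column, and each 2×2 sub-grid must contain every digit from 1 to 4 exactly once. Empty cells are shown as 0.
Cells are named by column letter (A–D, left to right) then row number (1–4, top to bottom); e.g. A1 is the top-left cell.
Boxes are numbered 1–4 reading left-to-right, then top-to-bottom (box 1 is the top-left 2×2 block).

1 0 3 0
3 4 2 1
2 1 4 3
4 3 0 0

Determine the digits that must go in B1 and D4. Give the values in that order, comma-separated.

2,2

For B1:
  Row 1 already contains {1, 3}.
  Column B already contains {1, 3, 4}.
  Its 2×2 block (box 1) already contains {1, 3, 4}.
  The only value from 1–4 not eliminated is 2, so B1 = 2.
For D4:
  Row 4 already contains {3, 4}.
  Column D already contains {1, 3}.
  Its 2×2 block (box 4) already contains {3, 4}.
  The only value from 1–4 not eliminated is 2, so D4 = 2.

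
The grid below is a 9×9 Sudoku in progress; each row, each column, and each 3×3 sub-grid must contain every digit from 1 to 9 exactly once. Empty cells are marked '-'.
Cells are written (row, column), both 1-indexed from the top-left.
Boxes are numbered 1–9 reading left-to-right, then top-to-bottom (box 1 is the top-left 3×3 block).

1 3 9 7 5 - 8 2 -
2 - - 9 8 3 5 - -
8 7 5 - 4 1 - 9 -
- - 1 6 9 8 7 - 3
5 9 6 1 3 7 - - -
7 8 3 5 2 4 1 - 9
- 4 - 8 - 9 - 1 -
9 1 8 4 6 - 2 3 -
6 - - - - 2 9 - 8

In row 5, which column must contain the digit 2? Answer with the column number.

9

Consider where 2 can go in row 5.
(5,7) is out (column 7 already has a 2).
(5,8) is out (column 8 already has a 2).
So the only cell in row 5 that can hold 2 is (5,9).
That is column 9.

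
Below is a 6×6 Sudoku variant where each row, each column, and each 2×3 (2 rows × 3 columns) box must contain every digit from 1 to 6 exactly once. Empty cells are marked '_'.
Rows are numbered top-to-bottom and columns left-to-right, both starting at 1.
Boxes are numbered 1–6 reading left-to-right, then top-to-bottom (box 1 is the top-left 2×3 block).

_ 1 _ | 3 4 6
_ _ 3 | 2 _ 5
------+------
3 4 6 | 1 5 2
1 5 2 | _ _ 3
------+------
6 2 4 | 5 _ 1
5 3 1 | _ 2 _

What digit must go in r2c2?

6

Row 2 already contains {2, 3, 5}.
Column 2 already contains {1, 2, 3, 4, 5}.
Its 2×3 block (box 1) already contains {1, 3}.
The only value from 1–6 not eliminated is 6, so r2c2 = 6.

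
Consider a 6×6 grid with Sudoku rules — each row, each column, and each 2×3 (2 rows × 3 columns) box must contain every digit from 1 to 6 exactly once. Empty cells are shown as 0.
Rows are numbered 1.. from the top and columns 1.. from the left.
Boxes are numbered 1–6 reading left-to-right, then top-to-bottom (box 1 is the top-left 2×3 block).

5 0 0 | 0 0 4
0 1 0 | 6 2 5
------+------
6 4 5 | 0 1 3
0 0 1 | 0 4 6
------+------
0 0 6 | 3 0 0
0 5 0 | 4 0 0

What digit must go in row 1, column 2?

6

Cell row 1, column 2 itself could take any of {2, 3, 6} by direct elimination.
Consider where 6 can go in column 2.
row 4, column 2 is out (row 4 already has a 6).
row 5, column 2 is out (row 5 already has a 6).
So the only cell in column 2 that can hold 6 is row 1, column 2.
Therefore row 1, column 2 = 6.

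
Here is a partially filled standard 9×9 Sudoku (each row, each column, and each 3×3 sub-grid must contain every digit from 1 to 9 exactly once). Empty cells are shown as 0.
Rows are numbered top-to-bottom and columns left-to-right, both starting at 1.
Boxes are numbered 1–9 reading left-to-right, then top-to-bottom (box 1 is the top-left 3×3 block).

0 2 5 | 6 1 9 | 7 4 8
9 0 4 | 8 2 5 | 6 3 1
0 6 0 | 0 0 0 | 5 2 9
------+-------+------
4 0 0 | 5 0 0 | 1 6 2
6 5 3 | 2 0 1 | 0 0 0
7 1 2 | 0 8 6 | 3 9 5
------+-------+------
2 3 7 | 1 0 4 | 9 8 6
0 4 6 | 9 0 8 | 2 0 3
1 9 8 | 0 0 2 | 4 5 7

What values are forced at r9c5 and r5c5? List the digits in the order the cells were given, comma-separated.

For r9c5:
  Consider where 6 can go in column 5.
  r3c5 is out (row 3 already has a 6).
  r4c5 is out (row 4 already has a 6).
  r5c5 is out (row 5 already has a 6).
  r7c5 is out (row 7 already has a 6).
  r8c5 is out (row 8 already has a 6).
  So the only cell in column 5 that can hold 6 is r9c5.
  So r9c5 = 6.
For r5c5:
  Consider where 9 can go in row 5.
  r5c7 is out (column 7 already has a 9).
  r5c8 is out (column 8 already has a 9).
  r5c9 is out (column 9 already has a 9).
  So the only cell in row 5 that can hold 9 is r5c5.
  So r5c5 = 9.

6,9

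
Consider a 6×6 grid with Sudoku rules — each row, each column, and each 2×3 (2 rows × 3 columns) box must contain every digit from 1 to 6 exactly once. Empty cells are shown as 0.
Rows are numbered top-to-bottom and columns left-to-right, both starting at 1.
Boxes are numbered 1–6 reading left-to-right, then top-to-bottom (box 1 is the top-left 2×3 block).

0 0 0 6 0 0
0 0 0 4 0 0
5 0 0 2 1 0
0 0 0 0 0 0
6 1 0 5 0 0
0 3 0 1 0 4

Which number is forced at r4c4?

3

Row 4 already contains {}.
Column 4 already contains {1, 2, 4, 5, 6}.
Its 2×3 block (box 4) already contains {1, 2}.
The only value from 1–6 not eliminated is 3, so r4c4 = 3.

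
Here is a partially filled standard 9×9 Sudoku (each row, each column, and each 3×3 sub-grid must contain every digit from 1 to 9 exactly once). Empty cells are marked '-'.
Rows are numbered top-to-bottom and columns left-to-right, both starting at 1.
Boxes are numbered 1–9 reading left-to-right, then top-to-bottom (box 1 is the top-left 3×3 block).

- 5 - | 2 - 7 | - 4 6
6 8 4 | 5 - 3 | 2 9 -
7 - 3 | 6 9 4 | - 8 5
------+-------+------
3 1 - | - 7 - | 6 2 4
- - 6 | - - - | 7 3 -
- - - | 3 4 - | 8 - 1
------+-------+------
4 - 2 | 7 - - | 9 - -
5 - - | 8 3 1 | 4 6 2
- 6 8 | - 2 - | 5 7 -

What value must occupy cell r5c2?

Cell r5c2 itself could take any of {2, 4, 9} by direct elimination.
Consider where 4 can go in box 4.
r4c3 is out (row 4 already has a 4).
r5c1 is out (column 1 already has a 4).
r6c1 is out (row 6 already has a 4).
r6c2 is out (row 6 already has a 4).
r6c3 is out (row 6 already has a 4).
So the only cell in box 4 that can hold 4 is r5c2.
Therefore r5c2 = 4.

4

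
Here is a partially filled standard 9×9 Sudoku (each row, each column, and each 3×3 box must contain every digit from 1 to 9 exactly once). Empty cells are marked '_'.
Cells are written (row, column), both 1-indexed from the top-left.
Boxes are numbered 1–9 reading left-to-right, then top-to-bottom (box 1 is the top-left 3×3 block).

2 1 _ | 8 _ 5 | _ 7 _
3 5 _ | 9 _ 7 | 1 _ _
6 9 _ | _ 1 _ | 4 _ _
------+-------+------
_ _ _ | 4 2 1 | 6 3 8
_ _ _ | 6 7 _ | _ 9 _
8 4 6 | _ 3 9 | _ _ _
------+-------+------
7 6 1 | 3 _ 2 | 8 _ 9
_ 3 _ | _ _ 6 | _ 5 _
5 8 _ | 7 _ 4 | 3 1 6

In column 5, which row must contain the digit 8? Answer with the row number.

Consider where 8 can go in column 5.
(1,5) is out (row 1 already has a 8).
(2,5) is out (box 2 already has a 8).
(7,5) is out (row 7 already has a 8).
(9,5) is out (row 9 already has a 8).
So the only cell in column 5 that can hold 8 is (8,5).
That is row 8.

8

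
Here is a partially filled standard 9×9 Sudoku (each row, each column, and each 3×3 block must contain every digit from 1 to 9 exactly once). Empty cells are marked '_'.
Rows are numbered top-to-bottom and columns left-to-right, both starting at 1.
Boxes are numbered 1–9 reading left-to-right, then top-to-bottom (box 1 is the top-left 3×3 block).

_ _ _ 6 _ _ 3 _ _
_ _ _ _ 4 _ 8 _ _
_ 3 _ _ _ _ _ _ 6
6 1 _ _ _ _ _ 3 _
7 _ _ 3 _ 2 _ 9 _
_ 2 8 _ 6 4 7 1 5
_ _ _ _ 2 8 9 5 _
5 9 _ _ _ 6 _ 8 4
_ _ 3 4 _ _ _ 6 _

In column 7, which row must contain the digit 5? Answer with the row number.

Consider where 5 can go in column 7.
r4c7 is out (box 6 already has a 5).
r5c7 is out (box 6 already has a 5).
r8c7 is out (row 8 already has a 5).
r9c7 is out (box 9 already has a 5).
So the only cell in column 7 that can hold 5 is r3c7.
That is row 3.

3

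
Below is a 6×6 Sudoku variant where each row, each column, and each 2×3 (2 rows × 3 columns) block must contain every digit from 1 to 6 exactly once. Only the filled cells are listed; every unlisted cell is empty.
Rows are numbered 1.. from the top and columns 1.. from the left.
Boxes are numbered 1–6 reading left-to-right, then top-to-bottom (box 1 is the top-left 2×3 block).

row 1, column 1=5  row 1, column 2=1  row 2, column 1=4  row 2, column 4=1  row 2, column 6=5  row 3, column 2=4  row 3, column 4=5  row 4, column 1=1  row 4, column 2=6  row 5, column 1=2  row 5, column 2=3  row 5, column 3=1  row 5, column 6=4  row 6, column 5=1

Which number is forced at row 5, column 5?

Cell row 5, column 5 itself could take any of {5, 6} by direct elimination.
Consider where 5 can go in column 5.
row 1, column 5 is out (row 1 already has a 5).
row 2, column 5 is out (row 2 already has a 5).
row 3, column 5 is out (row 3 already has a 5).
row 4, column 5 is out (box 4 already has a 5).
So the only cell in column 5 that can hold 5 is row 5, column 5.
Therefore row 5, column 5 = 5.

5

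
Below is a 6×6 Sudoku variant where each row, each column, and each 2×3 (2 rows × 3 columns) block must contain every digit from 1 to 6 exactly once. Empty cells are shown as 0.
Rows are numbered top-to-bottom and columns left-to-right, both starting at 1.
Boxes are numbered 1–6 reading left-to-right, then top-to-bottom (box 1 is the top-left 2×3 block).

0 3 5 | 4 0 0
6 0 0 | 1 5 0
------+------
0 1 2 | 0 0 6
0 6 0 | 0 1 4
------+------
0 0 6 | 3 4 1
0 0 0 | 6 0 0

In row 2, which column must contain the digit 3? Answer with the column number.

6

Consider where 3 can go in row 2.
r2c2 is out (column 2 already has a 3).
r2c3 is out (box 1 already has a 3).
So the only cell in row 2 that can hold 3 is r2c6.
That is column 6.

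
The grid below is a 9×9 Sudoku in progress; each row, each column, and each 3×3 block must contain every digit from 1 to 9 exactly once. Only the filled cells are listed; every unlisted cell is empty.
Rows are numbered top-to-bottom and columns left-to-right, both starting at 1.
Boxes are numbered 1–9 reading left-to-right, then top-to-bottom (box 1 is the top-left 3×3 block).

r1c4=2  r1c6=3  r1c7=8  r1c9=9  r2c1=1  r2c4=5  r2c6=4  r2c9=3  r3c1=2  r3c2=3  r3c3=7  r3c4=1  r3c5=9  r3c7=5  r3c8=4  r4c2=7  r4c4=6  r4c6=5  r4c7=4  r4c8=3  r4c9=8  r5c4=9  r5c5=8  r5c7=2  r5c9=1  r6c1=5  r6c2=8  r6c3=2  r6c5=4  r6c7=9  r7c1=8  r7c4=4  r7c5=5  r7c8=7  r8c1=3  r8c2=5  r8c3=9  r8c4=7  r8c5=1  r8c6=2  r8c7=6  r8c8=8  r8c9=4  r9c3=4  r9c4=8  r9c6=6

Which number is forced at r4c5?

2

Row 4 already contains {3, 4, 5, 6, 7, 8}.
Column 5 already contains {1, 4, 5, 8, 9}.
Its 3×3 block (box 5) already contains {4, 5, 6, 8, 9}.
The only value from 1–9 not eliminated is 2, so r4c5 = 2.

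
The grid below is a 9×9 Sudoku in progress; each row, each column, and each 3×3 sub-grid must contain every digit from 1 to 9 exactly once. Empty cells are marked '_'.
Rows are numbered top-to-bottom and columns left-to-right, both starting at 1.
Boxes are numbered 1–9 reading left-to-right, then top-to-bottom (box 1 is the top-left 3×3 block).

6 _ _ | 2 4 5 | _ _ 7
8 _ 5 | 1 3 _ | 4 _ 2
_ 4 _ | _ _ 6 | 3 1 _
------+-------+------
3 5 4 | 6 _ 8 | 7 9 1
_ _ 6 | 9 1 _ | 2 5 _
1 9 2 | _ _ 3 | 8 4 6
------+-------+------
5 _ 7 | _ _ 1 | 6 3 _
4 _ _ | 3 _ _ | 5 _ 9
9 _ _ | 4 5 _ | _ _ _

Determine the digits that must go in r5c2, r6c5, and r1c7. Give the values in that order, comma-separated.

8,7,9

For r5c2:
  Consider where 8 can go in box 4.
  r5c1 is out (column 1 already has a 8).
  So the only cell in box 4 that can hold 8 is r5c2.
  So r5c2 = 8.
For r6c5:
  Row 6 already contains {1, 2, 3, 4, 6, 8, 9}.
  Column 5 already contains {1, 3, 4, 5}.
  Its 3×3 block (box 5) already contains {1, 3, 6, 8, 9}.
  The only value from 1–9 not eliminated is 7, so r6c5 = 7.
For r1c7:
  Row 1 already contains {2, 4, 5, 6, 7}.
  Column 7 already contains {2, 3, 4, 5, 6, 7, 8}.
  Its 3×3 block (box 3) already contains {1, 2, 3, 4, 7}.
  The only value from 1–9 not eliminated is 9, so r1c7 = 9.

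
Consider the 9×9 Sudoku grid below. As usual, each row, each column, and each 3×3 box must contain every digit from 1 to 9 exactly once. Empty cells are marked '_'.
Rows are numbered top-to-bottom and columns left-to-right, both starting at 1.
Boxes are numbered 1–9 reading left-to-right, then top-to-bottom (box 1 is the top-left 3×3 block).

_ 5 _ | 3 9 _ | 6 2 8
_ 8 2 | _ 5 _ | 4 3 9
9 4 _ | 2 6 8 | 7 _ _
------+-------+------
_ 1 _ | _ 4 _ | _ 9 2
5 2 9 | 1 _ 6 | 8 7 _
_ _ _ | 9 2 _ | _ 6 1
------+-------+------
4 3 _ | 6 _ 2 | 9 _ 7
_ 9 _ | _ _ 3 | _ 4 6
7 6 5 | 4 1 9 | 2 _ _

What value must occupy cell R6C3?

Cell R6C3 itself could take any of {3, 4, 7, 8} by direct elimination.
Consider where 4 can go in column 3.
R1C3 is out (box 1 already has a 4).
R3C3 is out (row 3 already has a 4).
R4C3 is out (row 4 already has a 4).
R7C3 is out (row 7 already has a 4).
R8C3 is out (row 8 already has a 4).
So the only cell in column 3 that can hold 4 is R6C3.
Therefore R6C3 = 4.

4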